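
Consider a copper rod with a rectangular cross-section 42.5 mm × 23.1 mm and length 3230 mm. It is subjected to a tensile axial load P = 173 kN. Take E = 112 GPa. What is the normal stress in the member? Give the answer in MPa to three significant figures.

176 MPa

A = 981.8 mm².
σ = N/A = 173000/981.8 = 176.2 MPa.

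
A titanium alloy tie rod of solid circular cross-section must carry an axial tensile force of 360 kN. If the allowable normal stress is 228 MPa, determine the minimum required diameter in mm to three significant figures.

44.8 mm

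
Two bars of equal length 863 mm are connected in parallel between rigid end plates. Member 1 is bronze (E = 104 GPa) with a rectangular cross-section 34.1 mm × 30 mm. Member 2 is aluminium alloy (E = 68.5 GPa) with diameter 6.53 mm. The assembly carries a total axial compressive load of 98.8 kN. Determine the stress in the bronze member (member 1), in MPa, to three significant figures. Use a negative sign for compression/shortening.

A_1 = 1023 mm².
A_2 = 33.49 mm².
Equal strain + equilibrium ⇒ each member carries load in proportion to AE: A₁E₁ = 106400000 N, A₂E₂ = 2294000 N, ΣAE = 108700000 N.
σ₁ = P·E₁/ΣAE = -98800·104000/108700000 = -94.54 MPa.

-94.5 MPa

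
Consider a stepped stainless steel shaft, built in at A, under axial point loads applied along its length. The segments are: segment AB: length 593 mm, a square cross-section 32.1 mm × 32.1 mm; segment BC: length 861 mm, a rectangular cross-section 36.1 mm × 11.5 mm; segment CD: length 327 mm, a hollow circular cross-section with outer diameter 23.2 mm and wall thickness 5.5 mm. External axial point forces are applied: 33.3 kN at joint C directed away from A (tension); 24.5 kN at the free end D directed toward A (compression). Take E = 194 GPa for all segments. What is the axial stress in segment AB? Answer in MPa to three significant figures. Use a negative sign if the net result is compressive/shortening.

8.54 MPa

Internal axial forces (sectioning from the free end, tension +): N_CD = -24.5 kN, N_BC = 8.8 kN, N_AB = 8.8 kN.
A_AB = 1030 mm².
σ_AB = N_AB/A_AB = 8800/1030 = 8.54 MPa.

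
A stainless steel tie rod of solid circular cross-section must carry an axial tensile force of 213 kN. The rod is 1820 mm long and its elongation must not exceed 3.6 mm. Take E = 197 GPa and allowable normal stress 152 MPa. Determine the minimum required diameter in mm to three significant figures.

Required area A ≥ P/σ_allow = 213000/152 = 1401 mm².
For a solid circular section, d ≥ √(4A/π) = 42.24 mm.
Elongation limit: A ≥ PL/(Eδ_allow) = 213000·1820/(197000·3.6) = 546.6 mm² ⇒ d ≥ 26.38 mm.
The stress limit governs.

42.2 mm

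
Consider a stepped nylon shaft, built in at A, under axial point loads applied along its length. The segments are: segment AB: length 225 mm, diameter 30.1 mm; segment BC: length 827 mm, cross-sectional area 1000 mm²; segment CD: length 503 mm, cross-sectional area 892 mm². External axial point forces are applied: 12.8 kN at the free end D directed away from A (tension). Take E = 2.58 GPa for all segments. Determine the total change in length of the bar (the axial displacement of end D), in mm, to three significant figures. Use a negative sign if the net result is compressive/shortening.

Internal axial forces (sectioning from the free end, tension +): N_CD = 12.8 kN, N_BC = 12.8 kN, N_AB = 12.8 kN.
A_AB = 711.6 mm².
δ_AB = 12800·225/(711.6·2580) = 1.569 mm
δ_BC = 12800·827/(1000·2580) = 4.103 mm
δ_CD = 12800·503/(892·2580) = 2.798 mm
δ = Σδ_i = 8.469 mm.

8.47 mm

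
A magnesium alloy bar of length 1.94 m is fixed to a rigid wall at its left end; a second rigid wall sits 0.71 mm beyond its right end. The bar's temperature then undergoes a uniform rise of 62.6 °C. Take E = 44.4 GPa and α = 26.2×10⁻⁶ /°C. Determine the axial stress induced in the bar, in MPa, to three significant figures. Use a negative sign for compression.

Free thermal expansion αLΔT = 26.2e-6 · 1940 · 62.6 = 3.182 mm.
The walls engage after the gap closes; constrained expansion = 3.182 − 0.71 = 2.472 mm.
The walls impose strain ε = −(2.472)/1940 = -1.2741e-03; σ = Eε = 44400 · -1.2741e-03 = -56.57 MPa.

-56.6 MPa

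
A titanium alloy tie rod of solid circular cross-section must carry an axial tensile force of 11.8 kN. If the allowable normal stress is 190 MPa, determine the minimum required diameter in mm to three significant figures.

8.89 mm

Required area A ≥ P/σ_allow = 11800/190 = 62.11 mm².
For a solid circular section, d ≥ √(4A/π) = 8.892 mm.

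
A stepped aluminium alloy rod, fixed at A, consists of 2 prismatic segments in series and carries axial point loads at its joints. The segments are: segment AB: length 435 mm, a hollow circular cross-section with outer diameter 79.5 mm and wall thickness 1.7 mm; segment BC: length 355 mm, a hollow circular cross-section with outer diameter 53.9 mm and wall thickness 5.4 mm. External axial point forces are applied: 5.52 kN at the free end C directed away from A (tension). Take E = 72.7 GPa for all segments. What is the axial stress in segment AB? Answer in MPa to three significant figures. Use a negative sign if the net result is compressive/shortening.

Internal axial forces (sectioning from the free end, tension +): N_BC = 5.52 kN, N_AB = 5.52 kN.
A_AB = 415.5 mm².
σ_AB = N_AB/A_AB = 5520/415.5 = 13.28 MPa.

13.3 MPa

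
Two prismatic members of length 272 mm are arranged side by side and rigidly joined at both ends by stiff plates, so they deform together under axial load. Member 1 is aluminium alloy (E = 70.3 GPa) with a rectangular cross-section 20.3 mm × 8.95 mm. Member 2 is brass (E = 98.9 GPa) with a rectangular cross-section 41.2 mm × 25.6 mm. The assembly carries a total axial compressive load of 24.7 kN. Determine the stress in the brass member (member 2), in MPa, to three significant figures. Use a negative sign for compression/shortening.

-20.9 MPa

A_1 = 181.7 mm².
A_2 = 1055 mm².
Equal strain + equilibrium ⇒ each member carries load in proportion to AE: A₁E₁ = 12770000 N, A₂E₂ = 104300000 N, ΣAE = 117100000 N.
σ₂ = P·E₂/ΣAE = -24700·98900/117100000 = -20.86 MPa.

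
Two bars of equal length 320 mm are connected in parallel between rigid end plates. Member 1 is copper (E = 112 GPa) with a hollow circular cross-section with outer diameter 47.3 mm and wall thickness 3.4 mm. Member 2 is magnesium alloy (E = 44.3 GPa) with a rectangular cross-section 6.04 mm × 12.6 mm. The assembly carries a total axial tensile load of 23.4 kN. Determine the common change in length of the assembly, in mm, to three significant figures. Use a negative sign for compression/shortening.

0.134 mm

A_1 = 468.9 mm².
A_2 = 76.1 mm².
Equal strain + equilibrium ⇒ each member carries load in proportion to AE: A₁E₁ = 52520000 N, A₂E₂ = 3371000 N, ΣAE = 55890000 N.
δ = PL/ΣAE = 23400·320/55890000 = 0.134 mm.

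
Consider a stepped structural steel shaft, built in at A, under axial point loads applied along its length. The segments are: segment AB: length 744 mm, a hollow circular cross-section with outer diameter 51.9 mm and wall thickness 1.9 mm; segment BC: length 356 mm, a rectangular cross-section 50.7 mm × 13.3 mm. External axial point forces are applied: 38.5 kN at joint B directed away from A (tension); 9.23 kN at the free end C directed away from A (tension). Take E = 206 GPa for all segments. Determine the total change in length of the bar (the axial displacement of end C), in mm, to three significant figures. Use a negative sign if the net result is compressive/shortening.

0.601 mm

Internal axial forces (sectioning from the free end, tension +): N_BC = 9.23 kN, N_AB = 47.73 kN.
A_AB = 298.5 mm².
A_BC = 674.3 mm².
δ_AB = 47730·744/(298.5·206000) = 0.5776 mm
δ_BC = 9230·356/(674.3·206000) = 0.02366 mm
δ = Σδ_i = 0.6013 mm.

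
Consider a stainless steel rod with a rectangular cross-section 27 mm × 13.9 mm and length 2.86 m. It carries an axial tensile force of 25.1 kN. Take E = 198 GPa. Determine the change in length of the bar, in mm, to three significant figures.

0.966 mm

A = 375.3 mm².
δ_mech = NL/(AE) = 25100·2860/(375.3·198000) = 0.966 mm.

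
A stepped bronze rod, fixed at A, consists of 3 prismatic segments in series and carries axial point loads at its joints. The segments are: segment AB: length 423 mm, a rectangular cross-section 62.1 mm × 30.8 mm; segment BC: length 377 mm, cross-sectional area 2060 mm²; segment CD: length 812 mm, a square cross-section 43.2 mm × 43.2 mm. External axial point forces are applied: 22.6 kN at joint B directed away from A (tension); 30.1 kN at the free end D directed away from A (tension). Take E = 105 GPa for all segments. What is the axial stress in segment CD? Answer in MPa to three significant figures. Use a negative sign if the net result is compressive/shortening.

Internal axial forces (sectioning from the free end, tension +): N_CD = 30.1 kN, N_BC = 30.1 kN, N_AB = 52.7 kN.
A_CD = 1866 mm².
σ_CD = N_CD/A_CD = 30100/1866 = 16.13 MPa.

16.1 MPa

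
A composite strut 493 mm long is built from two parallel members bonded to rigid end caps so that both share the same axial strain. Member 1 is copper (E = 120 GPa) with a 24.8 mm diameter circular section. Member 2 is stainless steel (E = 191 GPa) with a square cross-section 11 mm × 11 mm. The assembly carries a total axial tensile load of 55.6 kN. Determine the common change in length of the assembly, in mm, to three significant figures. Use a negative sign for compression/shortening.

A_1 = 483.1 mm².
A_2 = 121 mm².
Equal strain + equilibrium ⇒ each member carries load in proportion to AE: A₁E₁ = 57970000 N, A₂E₂ = 23110000 N, ΣAE = 81080000 N.
δ = PL/ΣAE = 55600·493/81080000 = 0.3381 mm.

0.338 mm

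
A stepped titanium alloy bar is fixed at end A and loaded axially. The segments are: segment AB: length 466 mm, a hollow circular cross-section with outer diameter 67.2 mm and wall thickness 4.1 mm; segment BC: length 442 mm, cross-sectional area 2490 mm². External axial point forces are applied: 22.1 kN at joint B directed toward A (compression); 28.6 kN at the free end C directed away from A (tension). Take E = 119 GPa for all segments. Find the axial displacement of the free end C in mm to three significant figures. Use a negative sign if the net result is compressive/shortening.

0.0740 mm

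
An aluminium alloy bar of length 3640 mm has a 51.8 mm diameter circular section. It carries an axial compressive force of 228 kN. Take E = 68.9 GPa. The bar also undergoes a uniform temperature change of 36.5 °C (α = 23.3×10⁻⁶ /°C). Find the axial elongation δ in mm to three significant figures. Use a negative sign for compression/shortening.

-2.62 mm

A = 2107 mm².
δ_mech = NL/(AE) = -228000·3640/(2107·68900) = -5.716 mm.
δ_thermal = αLΔT = 23.3e-6·3640·36.5 = 3.096 mm.
δ = δ_mech + δ_thermal = -2.62 mm.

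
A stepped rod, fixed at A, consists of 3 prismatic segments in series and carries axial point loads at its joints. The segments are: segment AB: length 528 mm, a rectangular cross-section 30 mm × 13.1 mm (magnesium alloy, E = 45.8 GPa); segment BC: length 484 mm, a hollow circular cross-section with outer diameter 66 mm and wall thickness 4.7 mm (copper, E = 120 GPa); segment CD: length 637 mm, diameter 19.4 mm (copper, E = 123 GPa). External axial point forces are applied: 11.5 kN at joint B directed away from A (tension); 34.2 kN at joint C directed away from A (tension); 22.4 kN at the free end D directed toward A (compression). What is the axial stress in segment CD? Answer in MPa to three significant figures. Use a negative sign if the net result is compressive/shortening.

Internal axial forces (sectioning from the free end, tension +): N_CD = -22.4 kN, N_BC = 11.8 kN, N_AB = 23.3 kN.
A_CD = 295.6 mm².
σ_CD = N_CD/A_CD = -22400/295.6 = -75.78 MPa.

-75.8 MPa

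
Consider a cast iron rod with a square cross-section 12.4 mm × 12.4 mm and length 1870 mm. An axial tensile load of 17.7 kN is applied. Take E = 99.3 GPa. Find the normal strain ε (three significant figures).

0.00116

A = 153.8 mm².
σ = N/A = 115.1 MPa; ε = σ/E = 115.1/99300 = 1.159e-03.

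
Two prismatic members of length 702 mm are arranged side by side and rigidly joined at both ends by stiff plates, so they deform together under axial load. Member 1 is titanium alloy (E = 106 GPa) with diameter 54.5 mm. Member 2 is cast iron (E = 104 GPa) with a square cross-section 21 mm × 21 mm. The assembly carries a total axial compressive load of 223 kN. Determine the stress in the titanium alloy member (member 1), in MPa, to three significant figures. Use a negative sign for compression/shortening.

A_1 = 2333 mm².
A_2 = 441 mm².
Equal strain + equilibrium ⇒ each member carries load in proportion to AE: A₁E₁ = 247300000 N, A₂E₂ = 45860000 N, ΣAE = 293100000 N.
σ₁ = P·E₁/ΣAE = -223000·106000/293100000 = -80.64 MPa.

-80.6 MPa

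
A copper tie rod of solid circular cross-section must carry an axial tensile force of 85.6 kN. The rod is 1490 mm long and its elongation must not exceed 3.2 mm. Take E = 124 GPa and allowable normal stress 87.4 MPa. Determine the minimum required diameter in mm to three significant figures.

Required area A ≥ P/σ_allow = 85600/87.4 = 979.4 mm².
For a solid circular section, d ≥ √(4A/π) = 35.31 mm.
Elongation limit: A ≥ PL/(Eδ_allow) = 85600·1490/(124000·3.2) = 321.4 mm² ⇒ d ≥ 20.23 mm.
The stress limit governs.

35.3 mm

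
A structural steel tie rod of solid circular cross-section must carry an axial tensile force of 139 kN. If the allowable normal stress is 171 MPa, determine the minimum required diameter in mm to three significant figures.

32.2 mm

Required area A ≥ P/σ_allow = 139000/171 = 812.9 mm².
For a solid circular section, d ≥ √(4A/π) = 32.17 mm.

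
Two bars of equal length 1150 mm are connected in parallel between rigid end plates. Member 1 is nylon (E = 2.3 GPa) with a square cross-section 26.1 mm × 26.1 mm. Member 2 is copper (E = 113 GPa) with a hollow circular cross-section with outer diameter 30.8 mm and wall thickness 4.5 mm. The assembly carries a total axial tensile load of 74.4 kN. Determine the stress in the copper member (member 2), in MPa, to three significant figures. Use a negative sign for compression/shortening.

193 MPa

A_1 = 681.2 mm².
A_2 = 371.8 mm².
Equal strain + equilibrium ⇒ each member carries load in proportion to AE: A₁E₁ = 1567000 N, A₂E₂ = 42010000 N, ΣAE = 43580000 N.
σ₂ = P·E₂/ΣAE = 74400·113000/43580000 = 192.9 MPa.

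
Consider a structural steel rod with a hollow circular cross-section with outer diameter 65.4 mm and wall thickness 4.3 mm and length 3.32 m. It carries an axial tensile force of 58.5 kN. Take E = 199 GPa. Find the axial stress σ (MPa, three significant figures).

70.9 MPa

A = 825.4 mm².
σ = N/A = 58500/825.4 = 70.88 MPa.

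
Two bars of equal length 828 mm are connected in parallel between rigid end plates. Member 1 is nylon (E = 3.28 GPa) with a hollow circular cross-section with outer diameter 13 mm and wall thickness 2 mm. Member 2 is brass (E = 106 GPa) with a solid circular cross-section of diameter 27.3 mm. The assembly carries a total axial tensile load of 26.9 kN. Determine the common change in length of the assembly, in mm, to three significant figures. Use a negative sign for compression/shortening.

0.358 mm

A_1 = 69.12 mm².
A_2 = 585.3 mm².
Equal strain + equilibrium ⇒ each member carries load in proportion to AE: A₁E₁ = 226700 N, A₂E₂ = 62050000 N, ΣAE = 62270000 N.
δ = PL/ΣAE = 26900·828/62270000 = 0.3577 mm.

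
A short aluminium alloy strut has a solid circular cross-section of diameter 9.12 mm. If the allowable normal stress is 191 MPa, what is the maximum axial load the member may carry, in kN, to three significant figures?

12.5 kN

A = 65.33 mm².
P_max = σ_allow · A = 191 · 65.33 = 12480 N = 12.48 kN.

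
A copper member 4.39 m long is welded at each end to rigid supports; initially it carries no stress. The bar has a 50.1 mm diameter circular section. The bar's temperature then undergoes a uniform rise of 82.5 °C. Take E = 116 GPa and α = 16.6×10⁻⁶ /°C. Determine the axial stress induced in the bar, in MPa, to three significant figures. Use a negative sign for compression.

-159 MPa

Free thermal expansion αLΔT = 16.6e-6 · 4390 · 82.5 = 6.012 mm.
The walls impose strain ε = −(6.012)/4390 = -1.3695e-03; σ = Eε = 116000 · -1.3695e-03 = -158.9 MPa.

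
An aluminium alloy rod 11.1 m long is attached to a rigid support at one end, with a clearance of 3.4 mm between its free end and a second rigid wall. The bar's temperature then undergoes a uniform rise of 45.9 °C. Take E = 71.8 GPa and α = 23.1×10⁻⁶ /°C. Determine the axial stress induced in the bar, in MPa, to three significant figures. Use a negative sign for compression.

-54.1 MPa

Free thermal expansion αLΔT = 23.1e-6 · 11100 · 45.9 = 11.77 mm.
The walls engage after the gap closes; constrained expansion = 11.77 − 3.4 = 8.369 mm.
The walls impose strain ε = −(8.369)/11100 = -7.5398e-04; σ = Eε = 71800 · -7.5398e-04 = -54.14 MPa.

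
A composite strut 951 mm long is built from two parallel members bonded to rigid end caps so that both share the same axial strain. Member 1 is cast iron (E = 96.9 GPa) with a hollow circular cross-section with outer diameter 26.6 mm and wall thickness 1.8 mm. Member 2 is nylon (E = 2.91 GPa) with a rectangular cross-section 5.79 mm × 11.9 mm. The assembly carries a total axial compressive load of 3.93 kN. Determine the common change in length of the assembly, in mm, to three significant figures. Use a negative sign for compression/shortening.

-0.271 mm

A_1 = 140.2 mm².
A_2 = 68.9 mm².
Equal strain + equilibrium ⇒ each member carries load in proportion to AE: A₁E₁ = 13590000 N, A₂E₂ = 200500 N, ΣAE = 13790000 N.
δ = PL/ΣAE = -3930·951/13790000 = -0.271 mm.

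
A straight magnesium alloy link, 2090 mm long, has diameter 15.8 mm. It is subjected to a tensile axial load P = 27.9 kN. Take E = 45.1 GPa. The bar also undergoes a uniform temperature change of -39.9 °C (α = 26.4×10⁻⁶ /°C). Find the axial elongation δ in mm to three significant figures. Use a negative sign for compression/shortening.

A = 196.1 mm².
δ_mech = NL/(AE) = 27900·2090/(196.1·45100) = 6.594 mm.
δ_thermal = αLΔT = 26.4e-6·2090·-39.9 = -2.202 mm.
δ = δ_mech + δ_thermal = 4.393 mm.

4.39 mm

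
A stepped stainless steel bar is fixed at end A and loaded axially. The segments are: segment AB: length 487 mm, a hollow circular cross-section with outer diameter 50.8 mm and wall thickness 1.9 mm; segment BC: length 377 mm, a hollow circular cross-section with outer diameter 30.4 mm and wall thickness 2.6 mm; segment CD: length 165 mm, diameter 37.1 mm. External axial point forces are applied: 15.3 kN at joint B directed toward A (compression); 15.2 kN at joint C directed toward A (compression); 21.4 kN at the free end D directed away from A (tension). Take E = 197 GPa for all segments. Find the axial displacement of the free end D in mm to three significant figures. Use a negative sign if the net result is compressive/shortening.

-0.00824 mm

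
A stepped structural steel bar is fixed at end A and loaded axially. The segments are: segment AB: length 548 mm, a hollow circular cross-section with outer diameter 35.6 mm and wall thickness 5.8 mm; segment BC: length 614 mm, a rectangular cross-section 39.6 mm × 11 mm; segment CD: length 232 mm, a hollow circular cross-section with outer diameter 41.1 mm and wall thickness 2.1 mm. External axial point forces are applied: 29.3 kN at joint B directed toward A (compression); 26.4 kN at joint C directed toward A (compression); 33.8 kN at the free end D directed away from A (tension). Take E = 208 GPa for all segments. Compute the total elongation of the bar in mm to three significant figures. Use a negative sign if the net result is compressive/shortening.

0.0904 mm

Internal axial forces (sectioning from the free end, tension +): N_CD = 33.8 kN, N_BC = 7.4 kN, N_AB = -21.9 kN.
A_AB = 543 mm².
A_BC = 435.6 mm².
A_CD = 257.3 mm².
δ_AB = -21900·548/(543·208000) = -0.1063 mm
δ_BC = 7400·614/(435.6·208000) = 0.05015 mm
δ_CD = 33800·232/(257.3·208000) = 0.1465 mm
δ = Σδ_i = 0.09041 mm.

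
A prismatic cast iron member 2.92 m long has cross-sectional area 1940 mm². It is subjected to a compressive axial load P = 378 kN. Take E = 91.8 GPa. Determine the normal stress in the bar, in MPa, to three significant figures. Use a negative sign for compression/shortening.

-195 MPa

σ = N/A = -378000/1940 = -194.8 MPa.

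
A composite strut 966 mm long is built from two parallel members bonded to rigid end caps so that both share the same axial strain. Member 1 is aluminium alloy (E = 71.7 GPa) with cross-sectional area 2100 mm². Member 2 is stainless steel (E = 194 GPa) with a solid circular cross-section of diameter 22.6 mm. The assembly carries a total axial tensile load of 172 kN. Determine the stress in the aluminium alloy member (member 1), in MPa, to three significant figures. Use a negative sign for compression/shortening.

54.0 MPa

A_2 = 401.1 mm².
Equal strain + equilibrium ⇒ each member carries load in proportion to AE: A₁E₁ = 150600000 N, A₂E₂ = 77820000 N, ΣAE = 228400000 N.
σ₁ = P·E₁/ΣAE = 172000·71700/228400000 = 54 MPa.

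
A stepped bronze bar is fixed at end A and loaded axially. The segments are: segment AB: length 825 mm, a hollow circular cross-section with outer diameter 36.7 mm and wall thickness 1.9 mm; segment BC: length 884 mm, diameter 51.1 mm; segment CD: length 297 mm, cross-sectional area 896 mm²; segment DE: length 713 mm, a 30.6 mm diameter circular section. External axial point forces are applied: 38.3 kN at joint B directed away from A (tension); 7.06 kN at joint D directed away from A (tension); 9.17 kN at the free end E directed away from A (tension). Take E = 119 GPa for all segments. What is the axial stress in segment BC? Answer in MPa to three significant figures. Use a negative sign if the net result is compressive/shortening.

Internal axial forces (sectioning from the free end, tension +): N_DE = 9.17 kN, N_CD = 16.23 kN, N_BC = 16.23 kN, N_AB = 54.53 kN.
A_BC = 2051 mm².
σ_BC = N_BC/A_BC = 16230/2051 = 7.914 MPa.

7.91 MPa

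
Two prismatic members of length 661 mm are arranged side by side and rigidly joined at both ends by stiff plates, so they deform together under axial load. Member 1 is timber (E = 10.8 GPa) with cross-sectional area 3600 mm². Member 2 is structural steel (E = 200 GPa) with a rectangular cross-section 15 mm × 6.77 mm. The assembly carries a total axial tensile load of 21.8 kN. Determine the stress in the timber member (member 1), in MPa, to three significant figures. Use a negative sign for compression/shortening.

3.98 MPa

A_2 = 101.5 mm².
Equal strain + equilibrium ⇒ each member carries load in proportion to AE: A₁E₁ = 38880000 N, A₂E₂ = 20310000 N, ΣAE = 59190000 N.
σ₁ = P·E₁/ΣAE = 21800·10800/59190000 = 3.978 MPa.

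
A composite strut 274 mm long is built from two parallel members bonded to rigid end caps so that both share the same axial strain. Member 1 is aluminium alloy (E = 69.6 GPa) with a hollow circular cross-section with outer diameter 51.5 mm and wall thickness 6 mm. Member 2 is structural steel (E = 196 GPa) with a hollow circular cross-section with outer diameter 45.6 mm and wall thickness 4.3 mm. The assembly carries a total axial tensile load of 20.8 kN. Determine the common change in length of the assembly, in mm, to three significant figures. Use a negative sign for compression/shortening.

A_1 = 857.7 mm².
A_2 = 557.9 mm².
Equal strain + equilibrium ⇒ each member carries load in proportion to AE: A₁E₁ = 59690000 N, A₂E₂ = 109400000 N, ΣAE = 169000000 N.
δ = PL/ΣAE = 20800·274/169000000 = 0.03371 mm.

0.0337 mm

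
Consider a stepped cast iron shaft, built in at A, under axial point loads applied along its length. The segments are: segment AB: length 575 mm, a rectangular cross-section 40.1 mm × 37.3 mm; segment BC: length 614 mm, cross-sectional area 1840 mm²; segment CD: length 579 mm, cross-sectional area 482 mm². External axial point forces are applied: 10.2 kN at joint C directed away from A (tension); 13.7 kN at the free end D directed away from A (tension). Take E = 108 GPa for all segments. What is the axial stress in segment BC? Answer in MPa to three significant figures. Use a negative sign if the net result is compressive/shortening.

13.0 MPa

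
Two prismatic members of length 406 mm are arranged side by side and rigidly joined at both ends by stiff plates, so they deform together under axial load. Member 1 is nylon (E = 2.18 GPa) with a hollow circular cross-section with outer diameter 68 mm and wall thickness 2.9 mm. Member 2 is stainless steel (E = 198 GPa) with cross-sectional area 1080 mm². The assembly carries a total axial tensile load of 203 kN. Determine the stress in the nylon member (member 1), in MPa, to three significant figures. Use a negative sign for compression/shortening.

A_1 = 593.1 mm².
Equal strain + equilibrium ⇒ each member carries load in proportion to AE: A₁E₁ = 1293000 N, A₂E₂ = 213800000 N, ΣAE = 215100000 N.
σ₁ = P·E₁/ΣAE = 203000·2180/215100000 = 2.057 MPa.

2.06 MPa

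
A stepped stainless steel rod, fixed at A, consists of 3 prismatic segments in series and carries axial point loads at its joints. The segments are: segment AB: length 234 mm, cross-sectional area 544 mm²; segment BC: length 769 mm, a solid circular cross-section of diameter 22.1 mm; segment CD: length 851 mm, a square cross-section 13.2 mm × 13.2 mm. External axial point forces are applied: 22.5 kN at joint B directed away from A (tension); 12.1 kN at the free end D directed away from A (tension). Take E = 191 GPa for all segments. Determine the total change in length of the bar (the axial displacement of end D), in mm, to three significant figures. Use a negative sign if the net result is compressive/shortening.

0.514 mm

Internal axial forces (sectioning from the free end, tension +): N_CD = 12.1 kN, N_BC = 12.1 kN, N_AB = 34.6 kN.
A_BC = 383.6 mm².
A_CD = 174.2 mm².
δ_AB = 34600·234/(544·191000) = 0.07792 mm
δ_BC = 12100·769/(383.6·191000) = 0.127 mm
δ_CD = 12100·851/(174.2·191000) = 0.3094 mm
δ = Σδ_i = 0.5143 mm.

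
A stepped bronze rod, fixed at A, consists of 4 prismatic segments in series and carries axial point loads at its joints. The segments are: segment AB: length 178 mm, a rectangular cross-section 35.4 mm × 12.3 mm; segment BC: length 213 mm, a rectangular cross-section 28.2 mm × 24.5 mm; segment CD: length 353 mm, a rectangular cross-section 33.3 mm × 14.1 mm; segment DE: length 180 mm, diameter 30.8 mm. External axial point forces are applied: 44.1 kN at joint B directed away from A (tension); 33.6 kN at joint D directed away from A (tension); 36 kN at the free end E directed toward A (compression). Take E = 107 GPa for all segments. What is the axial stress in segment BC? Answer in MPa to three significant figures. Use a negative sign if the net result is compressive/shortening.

-3.47 MPa

Internal axial forces (sectioning from the free end, tension +): N_DE = -36 kN, N_CD = -2.4 kN, N_BC = -2.4 kN, N_AB = 41.7 kN.
A_BC = 690.9 mm².
σ_BC = N_BC/A_BC = -2400/690.9 = -3.474 MPa.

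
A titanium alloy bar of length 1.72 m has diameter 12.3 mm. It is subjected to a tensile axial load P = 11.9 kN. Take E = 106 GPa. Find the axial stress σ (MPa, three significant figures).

100 MPa

A = 118.8 mm².
σ = N/A = 11900/118.8 = 100.1 MPa.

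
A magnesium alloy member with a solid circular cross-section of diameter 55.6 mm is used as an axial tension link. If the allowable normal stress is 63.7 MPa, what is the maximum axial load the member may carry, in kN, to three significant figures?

155 kN

A = 2428 mm².
P_max = σ_allow · A = 63.7 · 2428 = 154700 N = 154.7 kN.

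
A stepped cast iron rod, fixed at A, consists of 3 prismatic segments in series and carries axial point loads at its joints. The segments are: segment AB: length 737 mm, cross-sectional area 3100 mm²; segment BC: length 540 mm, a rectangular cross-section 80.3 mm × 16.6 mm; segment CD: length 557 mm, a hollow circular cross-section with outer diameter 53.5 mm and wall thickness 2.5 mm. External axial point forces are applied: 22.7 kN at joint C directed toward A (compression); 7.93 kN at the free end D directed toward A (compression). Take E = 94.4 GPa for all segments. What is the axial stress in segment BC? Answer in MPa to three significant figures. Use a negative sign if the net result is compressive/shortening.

-23.0 MPa

Internal axial forces (sectioning from the free end, tension +): N_CD = -7.93 kN, N_BC = -30.63 kN, N_AB = -30.63 kN.
A_BC = 1333 mm².
σ_BC = N_BC/A_BC = -30630/1333 = -22.98 MPa.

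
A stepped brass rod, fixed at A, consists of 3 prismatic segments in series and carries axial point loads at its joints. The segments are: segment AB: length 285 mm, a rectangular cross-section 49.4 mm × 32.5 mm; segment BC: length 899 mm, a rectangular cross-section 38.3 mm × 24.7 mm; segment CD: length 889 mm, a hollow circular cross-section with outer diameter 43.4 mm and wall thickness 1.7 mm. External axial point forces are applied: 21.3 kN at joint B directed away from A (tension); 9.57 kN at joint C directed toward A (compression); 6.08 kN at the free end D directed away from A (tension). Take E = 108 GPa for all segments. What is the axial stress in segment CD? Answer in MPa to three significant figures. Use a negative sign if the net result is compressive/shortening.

27.3 MPa

Internal axial forces (sectioning from the free end, tension +): N_CD = 6.08 kN, N_BC = -3.49 kN, N_AB = 17.81 kN.
A_CD = 222.7 mm².
σ_CD = N_CD/A_CD = 6080/222.7 = 27.3 MPa.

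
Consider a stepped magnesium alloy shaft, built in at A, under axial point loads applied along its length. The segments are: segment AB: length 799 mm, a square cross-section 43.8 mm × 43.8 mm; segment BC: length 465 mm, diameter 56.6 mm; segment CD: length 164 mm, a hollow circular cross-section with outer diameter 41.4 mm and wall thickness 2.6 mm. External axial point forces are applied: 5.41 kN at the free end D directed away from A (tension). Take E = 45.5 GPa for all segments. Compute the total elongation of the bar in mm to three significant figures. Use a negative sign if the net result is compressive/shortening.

0.133 mm

Internal axial forces (sectioning from the free end, tension +): N_CD = 5.41 kN, N_BC = 5.41 kN, N_AB = 5.41 kN.
A_AB = 1918 mm².
A_BC = 2516 mm².
A_CD = 316.9 mm².
δ_AB = 5410·799/(1918·45500) = 0.04952 mm
δ_BC = 5410·465/(2516·45500) = 0.02197 mm
δ_CD = 5410·164/(316.9·45500) = 0.06153 mm
δ = Σδ_i = 0.133 mm.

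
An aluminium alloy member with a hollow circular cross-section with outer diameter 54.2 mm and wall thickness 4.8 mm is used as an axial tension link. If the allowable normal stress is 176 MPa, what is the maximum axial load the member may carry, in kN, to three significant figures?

131 kN

A = 744.9 mm².
P_max = σ_allow · A = 176 · 744.9 = 131100 N = 131.1 kN.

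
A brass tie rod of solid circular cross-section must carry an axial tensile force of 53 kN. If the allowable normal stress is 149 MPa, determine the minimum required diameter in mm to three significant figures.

Required area A ≥ P/σ_allow = 53000/149 = 355.7 mm².
For a solid circular section, d ≥ √(4A/π) = 21.28 mm.

21.3 mm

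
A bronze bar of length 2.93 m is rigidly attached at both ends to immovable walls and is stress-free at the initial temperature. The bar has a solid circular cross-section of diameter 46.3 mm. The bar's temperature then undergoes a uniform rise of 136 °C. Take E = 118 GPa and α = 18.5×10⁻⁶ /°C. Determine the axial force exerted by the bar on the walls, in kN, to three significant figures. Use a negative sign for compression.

Free thermal expansion αLΔT = 18.5e-6 · 2930 · 136 = 7.372 mm.
The walls impose strain ε = −(7.372)/2930 = -2.5160e-03; σ = Eε = 118000 · -2.5160e-03 = -296.9 MPa.
Wall reaction R = σ·A = -296.9·1684 = -499900 N = -499.9 kN.

-500 kN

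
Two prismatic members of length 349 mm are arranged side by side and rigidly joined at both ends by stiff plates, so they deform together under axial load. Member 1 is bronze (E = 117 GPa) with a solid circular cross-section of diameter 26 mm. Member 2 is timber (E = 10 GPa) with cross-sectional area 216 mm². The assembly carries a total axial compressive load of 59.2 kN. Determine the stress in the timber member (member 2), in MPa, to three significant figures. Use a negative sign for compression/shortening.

-9.21 MPa

A_1 = 530.9 mm².
Equal strain + equilibrium ⇒ each member carries load in proportion to AE: A₁E₁ = 62120000 N, A₂E₂ = 2160000 N, ΣAE = 64280000 N.
σ₂ = P·E₂/ΣAE = -59200·10000/64280000 = -9.21 MPa.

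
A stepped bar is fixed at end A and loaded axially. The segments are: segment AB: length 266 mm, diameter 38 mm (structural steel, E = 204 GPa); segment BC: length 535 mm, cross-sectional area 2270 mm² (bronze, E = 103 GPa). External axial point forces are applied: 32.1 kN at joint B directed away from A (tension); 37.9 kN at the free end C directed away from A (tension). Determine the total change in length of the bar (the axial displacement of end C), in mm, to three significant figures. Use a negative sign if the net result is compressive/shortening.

0.167 mm

Internal axial forces (sectioning from the free end, tension +): N_BC = 37.9 kN, N_AB = 70 kN.
A_AB = 1134 mm².
δ_AB = 70000·266/(1134·204000) = 0.08048 mm
δ_BC = 37900·535/(2270·103000) = 0.08672 mm
δ = Σδ_i = 0.1672 mm.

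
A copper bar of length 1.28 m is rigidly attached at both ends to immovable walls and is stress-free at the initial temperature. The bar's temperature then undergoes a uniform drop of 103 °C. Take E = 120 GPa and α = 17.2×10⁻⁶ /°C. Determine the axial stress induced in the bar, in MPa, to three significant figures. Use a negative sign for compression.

Free thermal expansion αLΔT = 17.2e-6 · 1280 · -103 = -2.268 mm.
The walls impose strain ε = −(-2.268)/1280 = 1.7716e-03; σ = Eε = 120000 · 1.7716e-03 = 212.6 MPa.

213 MPa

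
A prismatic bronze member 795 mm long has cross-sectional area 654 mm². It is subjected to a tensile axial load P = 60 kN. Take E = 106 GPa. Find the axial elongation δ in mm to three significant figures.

0.688 mm

δ_mech = NL/(AE) = 60000·795/(654·106000) = 0.6881 mm.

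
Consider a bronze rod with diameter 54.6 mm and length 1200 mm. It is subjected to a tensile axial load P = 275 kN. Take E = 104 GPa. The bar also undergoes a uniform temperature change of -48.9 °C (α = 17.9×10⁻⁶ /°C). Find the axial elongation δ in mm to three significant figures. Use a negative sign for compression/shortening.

A = 2341 mm².
δ_mech = NL/(AE) = 275000·1200/(2341·104000) = 1.355 mm.
δ_thermal = αLΔT = 17.9e-6·1200·-48.9 = -1.05 mm.
δ = δ_mech + δ_thermal = 0.3048 mm.

0.305 mm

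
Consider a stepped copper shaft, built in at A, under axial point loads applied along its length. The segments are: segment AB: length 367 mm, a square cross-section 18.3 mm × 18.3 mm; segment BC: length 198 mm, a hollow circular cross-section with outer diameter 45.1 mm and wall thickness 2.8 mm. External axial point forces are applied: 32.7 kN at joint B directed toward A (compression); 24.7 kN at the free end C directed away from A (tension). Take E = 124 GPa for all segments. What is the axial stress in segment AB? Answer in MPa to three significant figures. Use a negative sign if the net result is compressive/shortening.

-23.9 MPa

Internal axial forces (sectioning from the free end, tension +): N_BC = 24.7 kN, N_AB = -8 kN.
A_AB = 334.9 mm².
σ_AB = N_AB/A_AB = -8000/334.9 = -23.89 MPa.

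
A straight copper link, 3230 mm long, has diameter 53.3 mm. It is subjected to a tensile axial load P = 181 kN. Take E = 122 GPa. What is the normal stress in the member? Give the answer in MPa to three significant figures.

A = 2231 mm².
σ = N/A = 181000/2231 = 81.12 MPa.

81.1 MPa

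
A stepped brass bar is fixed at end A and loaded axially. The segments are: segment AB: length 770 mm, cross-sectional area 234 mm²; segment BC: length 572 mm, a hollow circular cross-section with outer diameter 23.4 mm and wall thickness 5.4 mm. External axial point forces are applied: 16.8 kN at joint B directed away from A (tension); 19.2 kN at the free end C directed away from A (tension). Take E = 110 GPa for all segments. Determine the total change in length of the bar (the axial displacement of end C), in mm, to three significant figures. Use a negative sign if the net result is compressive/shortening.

1.40 mm

Internal axial forces (sectioning from the free end, tension +): N_BC = 19.2 kN, N_AB = 36 kN.
A_BC = 305.4 mm².
δ_AB = 36000·770/(234·110000) = 1.077 mm
δ_BC = 19200·572/(305.4·110000) = 0.327 mm
δ = Σδ_i = 1.404 mm.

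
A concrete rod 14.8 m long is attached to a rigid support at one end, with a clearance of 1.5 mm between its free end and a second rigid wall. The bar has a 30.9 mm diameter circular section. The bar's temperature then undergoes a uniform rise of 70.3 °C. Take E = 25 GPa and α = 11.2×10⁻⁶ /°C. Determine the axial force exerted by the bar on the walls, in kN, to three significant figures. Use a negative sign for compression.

Free thermal expansion αLΔT = 11.2e-6 · 14800 · 70.3 = 11.65 mm.
The walls engage after the gap closes; constrained expansion = 11.65 − 1.5 = 10.15 mm.
The walls impose strain ε = −(10.15)/14800 = -6.8601e-04; σ = Eε = 25000 · -6.8601e-04 = -17.15 MPa.
Wall reaction R = σ·A = -17.15·749.9 = -12860 N = -12.86 kN.

-12.9 kN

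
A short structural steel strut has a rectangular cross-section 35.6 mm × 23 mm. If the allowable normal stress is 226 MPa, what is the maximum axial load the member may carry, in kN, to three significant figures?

A = 818.8 mm².
P_max = σ_allow · A = 226 · 818.8 = 185000 N = 185 kN.

185 kN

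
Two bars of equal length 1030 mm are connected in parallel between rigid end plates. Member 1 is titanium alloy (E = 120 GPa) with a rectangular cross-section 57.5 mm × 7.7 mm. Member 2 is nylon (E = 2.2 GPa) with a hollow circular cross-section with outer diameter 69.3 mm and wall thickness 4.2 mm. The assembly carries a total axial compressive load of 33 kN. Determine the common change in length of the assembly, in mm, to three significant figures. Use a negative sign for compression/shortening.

A_1 = 442.8 mm².
A_2 = 859 mm².
Equal strain + equilibrium ⇒ each member carries load in proportion to AE: A₁E₁ = 53130000 N, A₂E₂ = 1890000 N, ΣAE = 55020000 N.
δ = PL/ΣAE = -33000·1030/55020000 = -0.6178 mm.

-0.618 mm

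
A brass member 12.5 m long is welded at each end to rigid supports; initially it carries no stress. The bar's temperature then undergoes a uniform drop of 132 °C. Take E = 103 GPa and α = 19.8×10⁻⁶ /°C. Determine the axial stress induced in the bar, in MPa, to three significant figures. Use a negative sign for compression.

Free thermal expansion αLΔT = 19.8e-6 · 12500 · -132 = -32.67 mm.
The walls impose strain ε = −(-32.67)/12500 = 2.6136e-03; σ = Eε = 103000 · 2.6136e-03 = 269.2 MPa.

269 MPa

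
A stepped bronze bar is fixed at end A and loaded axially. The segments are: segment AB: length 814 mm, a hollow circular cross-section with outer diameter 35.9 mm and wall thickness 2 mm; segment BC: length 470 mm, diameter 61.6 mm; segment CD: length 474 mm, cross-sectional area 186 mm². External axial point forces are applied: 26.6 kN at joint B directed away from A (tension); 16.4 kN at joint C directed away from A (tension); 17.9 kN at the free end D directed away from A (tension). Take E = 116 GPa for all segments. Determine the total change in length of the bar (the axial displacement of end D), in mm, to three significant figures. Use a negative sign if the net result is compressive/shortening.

2.45 mm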